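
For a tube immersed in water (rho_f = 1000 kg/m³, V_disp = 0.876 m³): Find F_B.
Formula: F_B = \rho_f g V_{disp}
F_B = 1000·9.81·0.876 = 8594 N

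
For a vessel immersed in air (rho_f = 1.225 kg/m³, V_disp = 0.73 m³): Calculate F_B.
Formula: F_B = \rho_f g V_{disp}
F_B = 1.225·9.81·0.73 = 8.773 N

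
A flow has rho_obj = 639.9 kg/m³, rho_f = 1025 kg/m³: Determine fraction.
Formula: f_{sub} = \frac{\rho_{obj}}{\rho_f}
fraction = 639.9/1025 = 0.6243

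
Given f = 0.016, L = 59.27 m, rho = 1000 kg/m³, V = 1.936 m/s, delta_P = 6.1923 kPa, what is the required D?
Formula: \Delta P = f \frac{L}{D} \frac{\rho V^2}{2}
Substituting knowns: 6.1923 = 0.016·(59.27/D)·0.5·1000·1.936²/1000
Solving for D: D = 0.016·59.27·0.5·1000·1.936²/(6.1923·1000) = 0.287 m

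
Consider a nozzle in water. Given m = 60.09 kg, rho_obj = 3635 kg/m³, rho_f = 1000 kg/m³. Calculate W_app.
Formula: W_{app} = mg\left(1 - \frac{\rho_f}{\rho_{obj}}\right)
W_app = 60.09·9.81·(1 − 1000/3635) = 427.3 N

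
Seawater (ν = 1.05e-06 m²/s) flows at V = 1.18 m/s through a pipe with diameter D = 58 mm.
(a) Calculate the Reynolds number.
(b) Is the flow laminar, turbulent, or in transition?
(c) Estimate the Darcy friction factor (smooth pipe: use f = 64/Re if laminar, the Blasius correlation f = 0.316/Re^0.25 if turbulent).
(a) Re = V·D/ν = 1.18·0.058/1.05e-06 = 65181
(b) Flow regime: turbulent (Re > 4000)
(c) Friction factor: f = 0.316/Re^0.25 = 0.316/65181^0.25 = 0.01978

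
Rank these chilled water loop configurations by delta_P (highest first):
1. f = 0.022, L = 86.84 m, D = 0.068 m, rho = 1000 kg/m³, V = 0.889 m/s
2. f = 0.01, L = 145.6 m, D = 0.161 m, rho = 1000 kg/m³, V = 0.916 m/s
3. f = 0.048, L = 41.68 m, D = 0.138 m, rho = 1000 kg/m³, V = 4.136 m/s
Case 1: delta_P = 11.1 kPa
Case 2: delta_P = 3.794 kPa
Case 3: delta_P = 124 kPa
Ranking (highest first): 3, 1, 2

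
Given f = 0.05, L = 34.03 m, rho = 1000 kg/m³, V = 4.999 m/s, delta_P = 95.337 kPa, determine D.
Formula: \Delta P = f \frac{L}{D} \frac{\rho V^2}{2}
Substituting knowns: 95.337 = 0.05·(34.03/D)·0.5·1000·4.999²/1000
Solving for D: D = 0.05·34.03·0.5·1000·4.999²/(95.337·1000) = 0.223 m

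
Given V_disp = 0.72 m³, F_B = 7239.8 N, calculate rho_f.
Formula: F_B = \rho_f g V_{disp}
Substituting knowns: 7239.8 = rho_f·9.81·0.72
Solving for rho_f: rho_f = 7239.8/(9.81·0.72) = 1025 kg/m³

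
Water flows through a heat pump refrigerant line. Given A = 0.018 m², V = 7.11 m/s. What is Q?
Formula: Q = A V
Q = 0.018·7.11·1000 = 128 L/s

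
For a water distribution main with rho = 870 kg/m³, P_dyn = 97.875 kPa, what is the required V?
Formula: P_{dyn} = \frac{1}{2} \rho V^2
Substituting knowns: 97.875 = 0.5·870·V²/1000
Solving for V: V = √(2·(97.875·1000)/870) = 15 m/s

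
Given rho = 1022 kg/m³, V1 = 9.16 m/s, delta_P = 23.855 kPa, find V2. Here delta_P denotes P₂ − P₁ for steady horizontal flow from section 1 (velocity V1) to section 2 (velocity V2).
Formula: \Delta P = \frac{1}{2} \rho (V_1^2 - V_2^2)
Substituting knowns: 23.855 = 0.5·1022·(9.16² − V2²)/1000
Solving for V2: V2 = √(9.16² − 2·(23.855·1000)/1022) = 6.101 m/s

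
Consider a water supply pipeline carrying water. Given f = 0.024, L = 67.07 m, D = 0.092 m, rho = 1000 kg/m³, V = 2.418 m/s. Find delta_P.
Formula: \Delta P = f \frac{L}{D} \frac{\rho V^2}{2}
delta_P = 0.024·(67.07/0.092)·0.5·1000·2.418²/1000 = 51.15 kPa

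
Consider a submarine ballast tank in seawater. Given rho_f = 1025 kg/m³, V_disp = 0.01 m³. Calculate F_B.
Formula: F_B = \rho_f g V_{disp}
F_B = 1025·9.81·0.01 = 100.6 N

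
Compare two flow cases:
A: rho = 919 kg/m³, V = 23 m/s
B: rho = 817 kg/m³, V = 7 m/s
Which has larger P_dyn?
P_dyn(A) = 243.1 kPa, P_dyn(B) = 20.02 kPa. Answer: A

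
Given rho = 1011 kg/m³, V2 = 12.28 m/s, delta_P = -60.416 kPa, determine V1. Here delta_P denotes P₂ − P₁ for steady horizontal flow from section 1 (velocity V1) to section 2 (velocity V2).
Formula: \Delta P = \frac{1}{2} \rho (V_1^2 - V_2^2)
Substituting knowns: -60.416 = 0.5·1011·(V1² − 12.28²)/1000
Solving for V1: V1 = √(12.28² + 2·(-60.416·1000)/1011) = 5.593 m/s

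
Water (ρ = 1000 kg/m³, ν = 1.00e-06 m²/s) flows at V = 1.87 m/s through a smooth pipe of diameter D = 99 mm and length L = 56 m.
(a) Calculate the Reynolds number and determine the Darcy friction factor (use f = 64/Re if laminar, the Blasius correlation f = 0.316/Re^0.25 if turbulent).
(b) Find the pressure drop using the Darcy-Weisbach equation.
(a) Re = V·D/ν = 1.87·0.099/1.00e-06 = 185130 → turbulent (Re > 4000); f = 0.316/Re^0.25 = 0.316/185130^0.25 = 0.015234 (Blasius is strictly valid for Re ≲ 1e5; used here as the smooth-pipe estimate the problem specifies)
(b) Darcy-Weisbach: ΔP = f·(L/D)·½ρV²/1000 = 0.015234·(56/0.099)·½·1000·1.87²/1000 = 15.07 kPa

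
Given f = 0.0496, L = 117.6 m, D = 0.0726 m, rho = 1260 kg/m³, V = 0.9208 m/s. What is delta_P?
Formula: \Delta P = f \frac{L}{D} \frac{\rho V^2}{2}
delta_P = 0.0496·(117.6/0.0726)·0.5·1260·0.9208²/1000 = 42.92 kPa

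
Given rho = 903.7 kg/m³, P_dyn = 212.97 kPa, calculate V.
Formula: P_{dyn} = \frac{1}{2} \rho V^2
Substituting knowns: 212.97 = 0.5·903.7·V²/1000
Solving for V: V = √(2·(212.97·1000)/903.7) = 21.71 m/s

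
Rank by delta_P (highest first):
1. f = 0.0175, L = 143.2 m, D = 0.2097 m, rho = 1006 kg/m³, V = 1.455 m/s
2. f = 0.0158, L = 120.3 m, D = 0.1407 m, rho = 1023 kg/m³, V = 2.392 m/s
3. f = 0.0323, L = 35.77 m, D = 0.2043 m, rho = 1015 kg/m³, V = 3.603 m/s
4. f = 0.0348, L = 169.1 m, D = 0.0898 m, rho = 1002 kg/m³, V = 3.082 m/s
Case 1: delta_P = 12.73 kPa
Case 2: delta_P = 39.54 kPa
Case 3: delta_P = 37.26 kPa
Case 4: delta_P = 311.9 kPa
Ranking (highest first): 4, 2, 3, 1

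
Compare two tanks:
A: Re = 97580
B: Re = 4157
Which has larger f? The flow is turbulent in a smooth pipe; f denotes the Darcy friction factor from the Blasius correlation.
f(A) = 0.01788, f(B) = 0.03935. Answer: B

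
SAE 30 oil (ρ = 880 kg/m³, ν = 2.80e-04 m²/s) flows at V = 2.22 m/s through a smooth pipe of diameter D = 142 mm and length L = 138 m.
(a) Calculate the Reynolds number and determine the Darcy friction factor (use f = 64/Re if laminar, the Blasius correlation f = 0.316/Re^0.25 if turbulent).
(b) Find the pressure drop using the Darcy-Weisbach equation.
(a) Re = V·D/ν = 2.22·0.142/2.80e-04 = 1125.9 → laminar (Re < 2300); f = 64/Re = 64/1125.9 = 0.056843
(b) Darcy-Weisbach: ΔP = f·(L/D)·½ρV²/1000 = 0.056843·(138/0.142)·½·880·2.22²/1000 = 119.8 kPa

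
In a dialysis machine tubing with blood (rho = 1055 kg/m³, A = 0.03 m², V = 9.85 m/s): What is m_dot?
Formula: \dot{m} = \rho A V
m_dot = 1055·0.03·9.85 = 311.8 kg/s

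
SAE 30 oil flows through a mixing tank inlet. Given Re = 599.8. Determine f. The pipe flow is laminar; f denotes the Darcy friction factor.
Formula: f = \frac{64}{Re}
f = 64/599.8 = 0.1067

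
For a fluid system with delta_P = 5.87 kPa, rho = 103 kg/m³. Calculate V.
Formula: V = \sqrt{\frac{2 \Delta P}{\rho}}
V = √(2·(5.87·1000)/103) = 10.68 m/s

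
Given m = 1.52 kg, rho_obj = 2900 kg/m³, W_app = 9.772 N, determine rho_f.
Formula: W_{app} = mg\left(1 - \frac{\rho_f}{\rho_{obj}}\right)
Substituting knowns: 9.772 = 1.52·9.81·(1 − rho_f/2900)
Solving for rho_f: rho_f = 2900·(1 − 9.772/(1.52·9.81)) = 999.5 kg/m³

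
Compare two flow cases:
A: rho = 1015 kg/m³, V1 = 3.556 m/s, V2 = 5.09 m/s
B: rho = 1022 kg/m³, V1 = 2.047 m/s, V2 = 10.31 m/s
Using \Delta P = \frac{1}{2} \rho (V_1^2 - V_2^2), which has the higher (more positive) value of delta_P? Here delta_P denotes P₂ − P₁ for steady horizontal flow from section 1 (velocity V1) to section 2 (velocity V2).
delta_P(A) = -6.731 kPa, delta_P(B) = -52.18 kPa. Answer: A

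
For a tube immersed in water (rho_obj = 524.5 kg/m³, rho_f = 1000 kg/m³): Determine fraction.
Formula: f_{sub} = \frac{\rho_{obj}}{\rho_f}
fraction = 524.5/1000 = 0.5245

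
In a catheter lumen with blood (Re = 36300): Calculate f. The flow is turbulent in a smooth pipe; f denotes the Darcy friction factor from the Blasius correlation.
Formula: f = \frac{0.316}{Re^{0.25}}
f = 0.316/36300^0.25 = 0.02289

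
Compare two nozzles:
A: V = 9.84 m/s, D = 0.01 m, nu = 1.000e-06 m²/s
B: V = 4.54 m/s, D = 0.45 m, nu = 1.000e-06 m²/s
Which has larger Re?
Re(A) = 98400, Re(B) = 2.043e+06. Answer: B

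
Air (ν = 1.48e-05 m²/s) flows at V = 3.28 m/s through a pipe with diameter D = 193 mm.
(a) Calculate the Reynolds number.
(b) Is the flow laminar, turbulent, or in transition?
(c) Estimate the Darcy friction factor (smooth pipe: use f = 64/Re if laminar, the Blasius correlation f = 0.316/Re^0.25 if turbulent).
(a) Re = V·D/ν = 3.28·0.193/1.48e-05 = 42773
(b) Flow regime: turbulent (Re > 4000)
(c) Friction factor: f = 0.316/Re^0.25 = 0.316/42773^0.25 = 0.02197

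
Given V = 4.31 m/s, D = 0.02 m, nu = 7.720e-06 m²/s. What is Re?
Formula: Re = \frac{V D}{\nu}
Re = 4.31·0.02/7.720e-06 = 11166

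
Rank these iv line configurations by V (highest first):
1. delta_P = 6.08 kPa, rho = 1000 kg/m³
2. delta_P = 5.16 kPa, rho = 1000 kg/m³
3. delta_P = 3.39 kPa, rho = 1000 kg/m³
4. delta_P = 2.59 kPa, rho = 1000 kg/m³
Case 1: V = 3.487 m/s
Case 2: V = 3.212 m/s
Case 3: V = 2.604 m/s
Case 4: V = 2.276 m/s
Ranking (highest first): 1, 2, 3, 4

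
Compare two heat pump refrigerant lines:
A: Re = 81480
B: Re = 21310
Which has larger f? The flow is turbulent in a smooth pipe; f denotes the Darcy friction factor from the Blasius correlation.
f(A) = 0.0187, f(B) = 0.02615. Answer: B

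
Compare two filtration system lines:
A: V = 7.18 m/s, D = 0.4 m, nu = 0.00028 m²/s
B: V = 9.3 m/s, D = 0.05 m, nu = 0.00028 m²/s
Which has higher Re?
Re(A) = 10257, Re(B) = 1661. Answer: A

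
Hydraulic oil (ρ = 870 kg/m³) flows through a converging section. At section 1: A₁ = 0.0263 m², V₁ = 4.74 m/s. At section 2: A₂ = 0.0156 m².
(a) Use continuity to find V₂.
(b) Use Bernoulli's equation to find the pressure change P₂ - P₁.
(a) Continuity: A₁V₁=A₂V₂ -> V₂=A₁V₁/A₂=0.0263*4.74/0.0156=7.99 m/s
(b) Bernoulli: P₂-P₁=0.5*rho*(V₁^2-V₂^2)/1000=0.5*870*(4.74^2-7.99^2)/1000=-18 kPa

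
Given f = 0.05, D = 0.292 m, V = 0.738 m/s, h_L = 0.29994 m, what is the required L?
Formula: h_L = f \frac{L}{D} \frac{V^2}{2g}
Substituting knowns: 0.29994 = 0.05·(L/0.292)·0.738²/(2·9.81)
Solving for L: L = 0.29994·2·9.81·0.292/(0.05·0.738²) = 63.1 m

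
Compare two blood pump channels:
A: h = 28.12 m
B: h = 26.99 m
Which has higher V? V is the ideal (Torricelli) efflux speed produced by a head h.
V(A) = 23.49 m/s, V(B) = 23.01 m/s. Answer: A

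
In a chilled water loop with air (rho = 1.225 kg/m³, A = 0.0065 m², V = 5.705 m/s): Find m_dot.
Formula: \dot{m} = \rho A V
m_dot = 1.225·0.0065·5.705 = 0.04543 kg/s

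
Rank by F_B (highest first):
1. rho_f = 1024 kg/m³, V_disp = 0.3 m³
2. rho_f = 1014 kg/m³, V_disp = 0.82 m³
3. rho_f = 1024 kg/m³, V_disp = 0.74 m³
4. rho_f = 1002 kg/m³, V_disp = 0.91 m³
Case 1: F_B = 3014 N
Case 2: F_B = 8157 N
Case 3: F_B = 7434 N
Case 4: F_B = 8945 N
Ranking (highest first): 4, 2, 3, 1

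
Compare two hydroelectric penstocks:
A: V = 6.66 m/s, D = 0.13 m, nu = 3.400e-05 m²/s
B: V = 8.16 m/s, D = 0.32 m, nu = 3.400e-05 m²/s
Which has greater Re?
Re(A) = 25465, Re(B) = 76800. Answer: B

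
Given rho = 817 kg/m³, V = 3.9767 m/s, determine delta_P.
Formula: V = \sqrt{\frac{2 \Delta P}{\rho}}
Substituting knowns: 3.9767 = √(2·(delta_P·1000)/817)
Solving for delta_P: delta_P = 3.9767²·817/2/1000 = 6.46 kPa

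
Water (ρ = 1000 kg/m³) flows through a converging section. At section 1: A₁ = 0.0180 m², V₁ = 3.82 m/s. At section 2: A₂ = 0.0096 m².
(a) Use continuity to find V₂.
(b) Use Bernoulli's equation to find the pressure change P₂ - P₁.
(a) Continuity: A₁V₁=A₂V₂ -> V₂=A₁V₁/A₂=0.0180*3.82/0.0096=7.16 m/s
(b) Bernoulli: P₂-P₁=0.5*rho*(V₁^2-V₂^2)/1000=0.5*1000*(3.82^2-7.16^2)/1000=-18.34 kPa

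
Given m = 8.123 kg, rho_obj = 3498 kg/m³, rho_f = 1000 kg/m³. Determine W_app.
Formula: W_{app} = mg\left(1 - \frac{\rho_f}{\rho_{obj}}\right)
W_app = 8.123·9.81·(1 − 1000/3498) = 56.91 N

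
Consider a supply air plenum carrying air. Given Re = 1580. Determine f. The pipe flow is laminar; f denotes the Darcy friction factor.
Formula: f = \frac{64}{Re}
f = 64/1580 = 0.04051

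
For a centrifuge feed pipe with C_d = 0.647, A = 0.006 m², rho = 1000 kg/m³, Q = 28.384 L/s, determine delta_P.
Formula: Q = C_d A \sqrt{\frac{2 \Delta P}{\rho}}
Substituting knowns: 28.384 = 0.647·0.006·√(2·(delta_P·1000)/1000)·1000
Solving for delta_P: delta_P = ((28.384/1000)/(0.647·0.006))²·1000/2/1000 = 26.73 kPa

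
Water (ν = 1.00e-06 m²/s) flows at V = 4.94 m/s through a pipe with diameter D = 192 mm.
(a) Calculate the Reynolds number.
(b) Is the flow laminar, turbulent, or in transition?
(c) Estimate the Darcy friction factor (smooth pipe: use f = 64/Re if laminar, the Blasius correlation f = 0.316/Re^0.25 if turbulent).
(a) Re = V·D/ν = 4.94·0.192/1.00e-06 = 948480
(b) Flow regime: turbulent (Re > 4000)
(c) Friction factor: f = 0.316/Re^0.25 = 0.316/948480^0.25 = 0.01013 (Blasius is strictly valid for Re ≲ 1e5; used here as the smooth-pipe estimate the problem specifies)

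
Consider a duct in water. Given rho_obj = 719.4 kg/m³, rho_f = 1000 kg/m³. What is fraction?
Formula: f_{sub} = \frac{\rho_{obj}}{\rho_f}
fraction = 719.4/1000 = 0.7194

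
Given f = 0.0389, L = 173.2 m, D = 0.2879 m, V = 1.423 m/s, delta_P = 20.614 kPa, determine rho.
Formula: \Delta P = f \frac{L}{D} \frac{\rho V^2}{2}
Substituting knowns: 20.614 = 0.0389·(173.2/0.2879)·0.5·rho·1.423²/1000
Solving for rho: rho = (20.614·1000)/(0.0389·(173.2/0.2879)·0.5·1.423²) = 870 kg/m³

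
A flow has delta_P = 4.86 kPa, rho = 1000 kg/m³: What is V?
Formula: V = \sqrt{\frac{2 \Delta P}{\rho}}
V = √(2·(4.86·1000)/1000) = 3.118 m/s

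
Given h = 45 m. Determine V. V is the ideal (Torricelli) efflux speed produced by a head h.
Formula: V = \sqrt{2 g h}
V = √(2·9.81·45) = 29.71 m/s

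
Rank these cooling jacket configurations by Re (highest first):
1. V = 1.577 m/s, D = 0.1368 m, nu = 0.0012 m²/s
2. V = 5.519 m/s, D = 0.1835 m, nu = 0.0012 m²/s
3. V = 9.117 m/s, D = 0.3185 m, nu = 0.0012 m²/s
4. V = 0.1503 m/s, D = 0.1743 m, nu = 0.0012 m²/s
Case 1: Re = 179.8
Case 2: Re = 843.9
Case 3: Re = 2420
Case 4: Re = 21.83
Ranking (highest first): 3, 2, 1, 4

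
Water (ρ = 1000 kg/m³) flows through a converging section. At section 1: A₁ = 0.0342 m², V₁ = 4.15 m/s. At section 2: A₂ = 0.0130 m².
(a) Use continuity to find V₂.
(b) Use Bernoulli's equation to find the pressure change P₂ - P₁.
(a) Continuity: A₁V₁=A₂V₂ -> V₂=A₁V₁/A₂=0.0342*4.15/0.0130=10.92 m/s
(b) Bernoulli: P₂-P₁=0.5*rho*(V₁^2-V₂^2)/1000=0.5*1000*(4.15^2-10.92^2)/1000=-51.01 kPa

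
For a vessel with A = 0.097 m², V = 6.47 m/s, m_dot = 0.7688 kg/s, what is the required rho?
Formula: \dot{m} = \rho A V
Substituting knowns: 0.7688 = rho·0.097·6.47
Solving for rho: rho = 0.7688/(0.097·6.47) = 1.225 kg/m³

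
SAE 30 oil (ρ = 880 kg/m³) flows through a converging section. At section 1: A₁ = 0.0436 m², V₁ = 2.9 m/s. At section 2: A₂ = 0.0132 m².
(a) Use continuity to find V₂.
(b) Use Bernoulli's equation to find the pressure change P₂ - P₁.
(a) Continuity: A₁V₁=A₂V₂ -> V₂=A₁V₁/A₂=0.0436*2.9/0.0132=9.58 m/s
(b) Bernoulli: P₂-P₁=0.5*rho*(V₁^2-V₂^2)/1000=0.5*880*(2.9^2-9.58^2)/1000=-36.68 kPa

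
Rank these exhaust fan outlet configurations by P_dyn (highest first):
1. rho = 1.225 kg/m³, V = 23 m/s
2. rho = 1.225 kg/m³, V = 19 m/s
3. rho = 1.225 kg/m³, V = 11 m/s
Case 1: P_dyn = 0.324 kPa
Case 2: P_dyn = 0.2211 kPa
Case 3: P_dyn = 0.07411 kPa
Ranking (highest first): 1, 2, 3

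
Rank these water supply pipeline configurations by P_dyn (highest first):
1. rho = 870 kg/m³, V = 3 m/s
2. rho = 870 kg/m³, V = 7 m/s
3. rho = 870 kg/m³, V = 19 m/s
Case 1: P_dyn = 3.915 kPa
Case 2: P_dyn = 21.32 kPa
Case 3: P_dyn = 157 kPa
Ranking (highest first): 3, 2, 1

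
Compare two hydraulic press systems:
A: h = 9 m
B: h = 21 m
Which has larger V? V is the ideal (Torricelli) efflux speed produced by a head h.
V(A) = 13.29 m/s, V(B) = 20.3 m/s. Answer: B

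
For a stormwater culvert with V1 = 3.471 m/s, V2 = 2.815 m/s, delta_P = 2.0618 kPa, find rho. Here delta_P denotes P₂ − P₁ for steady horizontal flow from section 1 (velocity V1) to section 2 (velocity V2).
Formula: \Delta P = \frac{1}{2} \rho (V_1^2 - V_2^2)
Substituting knowns: 2.0618 = 0.5·rho·(3.471² − 2.815²)/1000
Solving for rho: rho = 2·(2.0618·1000)/(3.471² − 2.815²) = 1000 kg/m³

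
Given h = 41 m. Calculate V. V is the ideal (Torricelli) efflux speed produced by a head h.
Formula: V = \sqrt{2 g h}
V = √(2·9.81·41) = 28.36 m/s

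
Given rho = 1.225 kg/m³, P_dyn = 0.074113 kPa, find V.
Formula: P_{dyn} = \frac{1}{2} \rho V^2
Substituting knowns: 0.074113 = 0.5·1.225·V²/1000
Solving for V: V = √(2·(0.074113·1000)/1.225) = 11 m/s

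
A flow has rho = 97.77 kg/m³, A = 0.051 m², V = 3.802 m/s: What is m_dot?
Formula: \dot{m} = \rho A V
m_dot = 97.77·0.051·3.802 = 18.96 kg/s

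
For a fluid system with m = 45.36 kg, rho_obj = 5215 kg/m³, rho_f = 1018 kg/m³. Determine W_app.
Formula: W_{app} = mg\left(1 - \frac{\rho_f}{\rho_{obj}}\right)
W_app = 45.36·9.81·(1 − 1018/5215) = 358.1 N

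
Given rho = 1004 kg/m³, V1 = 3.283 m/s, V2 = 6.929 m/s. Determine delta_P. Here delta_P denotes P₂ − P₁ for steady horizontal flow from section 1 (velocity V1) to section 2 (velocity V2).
Formula: \Delta P = \frac{1}{2} \rho (V_1^2 - V_2^2)
delta_P = 0.5·1004·(3.283² − 6.929²)/1000 = -18.69 kPa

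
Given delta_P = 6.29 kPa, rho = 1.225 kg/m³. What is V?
Formula: V = \sqrt{\frac{2 \Delta P}{\rho}}
V = √(2·(6.29·1000)/1.225) = 101.3 m/s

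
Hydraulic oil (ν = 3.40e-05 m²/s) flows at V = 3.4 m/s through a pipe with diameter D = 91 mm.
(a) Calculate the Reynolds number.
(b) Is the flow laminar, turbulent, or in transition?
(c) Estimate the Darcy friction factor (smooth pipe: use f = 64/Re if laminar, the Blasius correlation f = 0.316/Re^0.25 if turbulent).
(a) Re = V·D/ν = 3.4·0.091/3.40e-05 = 9100
(b) Flow regime: turbulent (Re > 4000)
(c) Friction factor: f = 0.316/Re^0.25 = 0.316/9100^0.25 = 0.03235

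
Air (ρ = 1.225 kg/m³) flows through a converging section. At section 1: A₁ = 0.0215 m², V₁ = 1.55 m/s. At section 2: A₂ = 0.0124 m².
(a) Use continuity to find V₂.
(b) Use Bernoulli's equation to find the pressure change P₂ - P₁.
(a) Continuity: A₁V₁=A₂V₂ -> V₂=A₁V₁/A₂=0.0215*1.55/0.0124=2.69 m/s
(b) Bernoulli: P₂-P₁=0.5*rho*(V₁^2-V₂^2)/1000=0.5*1.225*(1.55^2-2.69^2)/1000=-0.002961 kPa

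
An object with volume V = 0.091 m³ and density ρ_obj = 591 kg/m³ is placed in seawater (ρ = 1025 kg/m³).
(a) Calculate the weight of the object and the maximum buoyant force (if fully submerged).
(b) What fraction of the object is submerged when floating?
(a) W=rho_obj*g*V=591*9.81*0.091=527.6 N; F_B(max)=rho*g*V=1025*9.81*0.091=915.0 N
(b) Floating fraction=rho_obj/rho=591/1025=0.577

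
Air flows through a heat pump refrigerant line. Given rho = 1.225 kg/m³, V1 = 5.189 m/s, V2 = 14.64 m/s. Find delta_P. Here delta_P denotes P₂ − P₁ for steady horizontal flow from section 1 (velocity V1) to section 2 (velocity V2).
Formula: \Delta P = \frac{1}{2} \rho (V_1^2 - V_2^2)
delta_P = 0.5·1.225·(5.189² − 14.64²)/1000 = -0.1148 kPa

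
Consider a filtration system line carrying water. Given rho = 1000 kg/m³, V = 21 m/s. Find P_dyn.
Formula: P_{dyn} = \frac{1}{2} \rho V^2
P_dyn = 0.5·1000·21²/1000 = 220.5 kPa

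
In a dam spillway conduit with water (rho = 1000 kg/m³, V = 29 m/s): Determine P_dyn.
Formula: P_{dyn} = \frac{1}{2} \rho V^2
P_dyn = 0.5·1000·29²/1000 = 420.5 kPa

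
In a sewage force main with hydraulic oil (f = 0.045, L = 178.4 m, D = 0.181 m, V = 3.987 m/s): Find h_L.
Formula: h_L = f \frac{L}{D} \frac{V^2}{2g}
h_L = 0.045·(178.4/0.181)·3.987²/(2·9.81) = 35.94 m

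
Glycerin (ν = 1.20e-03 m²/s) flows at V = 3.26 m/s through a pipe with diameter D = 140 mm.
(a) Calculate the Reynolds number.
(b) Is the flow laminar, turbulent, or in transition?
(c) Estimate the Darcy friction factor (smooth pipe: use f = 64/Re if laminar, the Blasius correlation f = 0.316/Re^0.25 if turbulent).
(a) Re = V·D/ν = 3.26·0.14/1.20e-03 = 380.33
(b) Flow regime: laminar (Re < 2300)
(c) Friction factor: f = 64/Re = 64/380.33 = 0.1683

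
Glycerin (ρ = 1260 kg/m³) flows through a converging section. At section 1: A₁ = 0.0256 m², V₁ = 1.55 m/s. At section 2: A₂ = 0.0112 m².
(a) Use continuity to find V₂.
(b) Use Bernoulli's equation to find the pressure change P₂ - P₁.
(a) Continuity: A₁V₁=A₂V₂ -> V₂=A₁V₁/A₂=0.0256*1.55/0.0112=3.54 m/s
(b) Bernoulli: P₂-P₁=0.5*rho*(V₁^2-V₂^2)/1000=0.5*1260*(1.55^2-3.54^2)/1000=-6.381 kPa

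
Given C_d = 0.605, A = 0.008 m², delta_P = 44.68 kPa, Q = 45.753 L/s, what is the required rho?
Formula: Q = C_d A \sqrt{\frac{2 \Delta P}{\rho}}
Substituting knowns: 45.753 = 0.605·0.008·√(2·(44.68·1000)/rho)·1000
Solving for rho: rho = 2·(44.68·1000)/((45.753/1000)/(0.605·0.008))² = 1000 kg/m³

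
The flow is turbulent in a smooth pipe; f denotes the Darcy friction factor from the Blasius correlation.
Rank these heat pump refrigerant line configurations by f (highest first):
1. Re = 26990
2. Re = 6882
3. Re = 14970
Case 1: f = 0.02465
Case 2: f = 0.03469
Case 3: f = 0.02857
Ranking (highest first): 2, 3, 1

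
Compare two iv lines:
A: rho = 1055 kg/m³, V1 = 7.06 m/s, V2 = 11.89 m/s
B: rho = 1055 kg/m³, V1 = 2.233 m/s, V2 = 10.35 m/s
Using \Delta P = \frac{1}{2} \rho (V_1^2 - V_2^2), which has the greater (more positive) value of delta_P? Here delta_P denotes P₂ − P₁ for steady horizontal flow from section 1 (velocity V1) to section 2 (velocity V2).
delta_P(A) = -48.28 kPa, delta_P(B) = -53.88 kPa. Answer: A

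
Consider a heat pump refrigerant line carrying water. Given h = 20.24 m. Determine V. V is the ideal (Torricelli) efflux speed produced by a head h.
Formula: V = \sqrt{2 g h}
V = √(2·9.81·20.24) = 19.93 m/s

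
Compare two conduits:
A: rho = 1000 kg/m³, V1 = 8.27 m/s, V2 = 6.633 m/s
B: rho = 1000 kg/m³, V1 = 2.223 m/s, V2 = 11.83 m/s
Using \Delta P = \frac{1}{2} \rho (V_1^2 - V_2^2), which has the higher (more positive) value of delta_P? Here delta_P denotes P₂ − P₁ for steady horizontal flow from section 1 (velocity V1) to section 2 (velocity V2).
delta_P(A) = 12.2 kPa, delta_P(B) = -67.5 kPa. Answer: A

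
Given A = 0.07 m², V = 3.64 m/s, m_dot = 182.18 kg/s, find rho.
Formula: \dot{m} = \rho A V
Substituting knowns: 182.18 = rho·0.07·3.64
Solving for rho: rho = 182.18/(0.07·3.64) = 715 kg/m³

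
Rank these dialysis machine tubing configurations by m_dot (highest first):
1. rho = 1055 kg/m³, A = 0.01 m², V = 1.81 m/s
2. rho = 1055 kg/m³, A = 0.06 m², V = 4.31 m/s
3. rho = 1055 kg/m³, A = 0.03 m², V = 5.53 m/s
Case 1: m_dot = 19.1 kg/s
Case 2: m_dot = 272.8 kg/s
Case 3: m_dot = 175 kg/s
Ranking (highest first): 2, 3, 1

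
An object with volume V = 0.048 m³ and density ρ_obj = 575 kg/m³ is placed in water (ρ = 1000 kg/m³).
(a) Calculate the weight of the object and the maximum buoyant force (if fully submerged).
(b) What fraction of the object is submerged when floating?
(a) W=rho_obj*g*V=575*9.81*0.048=270.8 N; F_B(max)=rho*g*V=1000*9.81*0.048=470.9 N
(b) Floating fraction=rho_obj/rho=575/1000=0.575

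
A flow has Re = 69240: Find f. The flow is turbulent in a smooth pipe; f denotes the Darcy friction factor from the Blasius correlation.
Formula: f = \frac{0.316}{Re^{0.25}}
f = 0.316/69240^0.25 = 0.01948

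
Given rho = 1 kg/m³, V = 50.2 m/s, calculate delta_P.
Formula: V = \sqrt{\frac{2 \Delta P}{\rho}}
Substituting knowns: 50.2 = √(2·(delta_P·1000)/1)
Solving for delta_P: delta_P = 50.2²·1/2/1000 = 1.26 kPa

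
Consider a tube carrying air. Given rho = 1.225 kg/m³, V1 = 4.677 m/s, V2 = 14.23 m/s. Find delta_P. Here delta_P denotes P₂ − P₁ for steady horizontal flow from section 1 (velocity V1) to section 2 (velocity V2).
Formula: \Delta P = \frac{1}{2} \rho (V_1^2 - V_2^2)
delta_P = 0.5·1.225·(4.677² − 14.23²)/1000 = -0.1106 kPa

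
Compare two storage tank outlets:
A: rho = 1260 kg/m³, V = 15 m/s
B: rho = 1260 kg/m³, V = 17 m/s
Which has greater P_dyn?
P_dyn(A) = 141.8 kPa, P_dyn(B) = 182.1 kPa. Answer: B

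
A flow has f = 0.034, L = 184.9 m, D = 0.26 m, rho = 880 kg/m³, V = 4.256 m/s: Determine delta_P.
Formula: \Delta P = f \frac{L}{D} \frac{\rho V^2}{2}
delta_P = 0.034·(184.9/0.26)·0.5·880·4.256²/1000 = 192.7 kPa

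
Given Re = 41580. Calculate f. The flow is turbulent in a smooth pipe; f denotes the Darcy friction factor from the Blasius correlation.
Formula: f = \frac{0.316}{Re^{0.25}}
f = 0.316/41580^0.25 = 0.02213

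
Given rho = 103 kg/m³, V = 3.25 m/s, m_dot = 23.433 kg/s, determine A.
Formula: \dot{m} = \rho A V
Substituting knowns: 23.433 = 103·A·3.25
Solving for A: A = 23.433/(103·3.25) = 0.07 m²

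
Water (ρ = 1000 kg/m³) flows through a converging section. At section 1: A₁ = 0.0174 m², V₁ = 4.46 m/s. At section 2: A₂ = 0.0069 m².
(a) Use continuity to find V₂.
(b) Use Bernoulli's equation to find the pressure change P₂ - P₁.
(a) Continuity: A₁V₁=A₂V₂ -> V₂=A₁V₁/A₂=0.0174*4.46/0.0069=11.25 m/s
(b) Bernoulli: P₂-P₁=0.5*rho*(V₁^2-V₂^2)/1000=0.5*1000*(4.46^2-11.25^2)/1000=-53.34 kPa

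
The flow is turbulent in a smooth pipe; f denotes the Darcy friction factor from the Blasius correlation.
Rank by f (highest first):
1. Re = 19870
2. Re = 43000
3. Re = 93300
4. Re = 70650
Case 1: f = 0.02662
Case 2: f = 0.02194
Case 3: f = 0.01808
Case 4: f = 0.01938
Ranking (highest first): 1, 2, 4, 3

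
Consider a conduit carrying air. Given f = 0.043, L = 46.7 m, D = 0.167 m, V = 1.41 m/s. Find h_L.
Formula: h_L = f \frac{L}{D} \frac{V^2}{2g}
h_L = 0.043·(46.7/0.167)·1.41²/(2·9.81) = 1.218 m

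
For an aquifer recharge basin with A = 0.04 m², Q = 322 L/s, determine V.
Formula: Q = A V
Substituting knowns: 322 = 0.04·V·1000
Solving for V: V = (322/1000)/0.04 = 8.05 m/s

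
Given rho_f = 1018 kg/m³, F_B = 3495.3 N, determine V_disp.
Formula: F_B = \rho_f g V_{disp}
Substituting knowns: 3495.3 = 1018·9.81·V_disp
Solving for V_disp: V_disp = 3495.3/(1018·9.81) = 0.35 m³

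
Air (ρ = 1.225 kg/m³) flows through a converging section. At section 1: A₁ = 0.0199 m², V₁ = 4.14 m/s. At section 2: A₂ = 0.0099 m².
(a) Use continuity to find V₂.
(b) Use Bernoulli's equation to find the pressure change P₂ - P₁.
(a) Continuity: A₁V₁=A₂V₂ -> V₂=A₁V₁/A₂=0.0199*4.14/0.0099=8.32 m/s
(b) Bernoulli: P₂-P₁=0.5*rho*(V₁^2-V₂^2)/1000=0.5*1.225*(4.14^2-8.32^2)/1000=-0.0319 kPa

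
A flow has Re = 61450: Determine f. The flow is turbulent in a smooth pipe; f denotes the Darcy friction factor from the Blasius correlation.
Formula: f = \frac{0.316}{Re^{0.25}}
f = 0.316/61450^0.25 = 0.02007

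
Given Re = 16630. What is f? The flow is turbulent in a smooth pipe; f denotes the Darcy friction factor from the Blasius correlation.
Formula: f = \frac{0.316}{Re^{0.25}}
f = 0.316/16630^0.25 = 0.02783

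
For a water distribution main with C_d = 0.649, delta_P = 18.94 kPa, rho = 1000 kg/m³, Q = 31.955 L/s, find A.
Formula: Q = C_d A \sqrt{\frac{2 \Delta P}{\rho}}
Substituting knowns: 31.955 = 0.649·A·√(2·(18.94·1000)/1000)·1000
Solving for A: A = (31.955/1000)/(0.649·√(2·(18.94·1000)/1000)) = 0.008 m²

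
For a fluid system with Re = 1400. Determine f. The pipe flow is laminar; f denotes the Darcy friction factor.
Formula: f = \frac{64}{Re}
f = 64/1400 = 0.04571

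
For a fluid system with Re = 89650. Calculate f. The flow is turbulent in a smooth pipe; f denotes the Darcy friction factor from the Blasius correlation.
Formula: f = \frac{0.316}{Re^{0.25}}
f = 0.316/89650^0.25 = 0.01826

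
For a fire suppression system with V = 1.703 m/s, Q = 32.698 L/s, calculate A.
Formula: Q = A V
Substituting knowns: 32.698 = A·1.703·1000
Solving for A: A = (32.698/1000)/1.703 = 0.0192 m²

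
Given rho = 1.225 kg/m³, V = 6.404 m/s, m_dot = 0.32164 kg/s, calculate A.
Formula: \dot{m} = \rho A V
Substituting knowns: 0.32164 = 1.225·A·6.404
Solving for A: A = 0.32164/(1.225·6.404) = 0.041 m²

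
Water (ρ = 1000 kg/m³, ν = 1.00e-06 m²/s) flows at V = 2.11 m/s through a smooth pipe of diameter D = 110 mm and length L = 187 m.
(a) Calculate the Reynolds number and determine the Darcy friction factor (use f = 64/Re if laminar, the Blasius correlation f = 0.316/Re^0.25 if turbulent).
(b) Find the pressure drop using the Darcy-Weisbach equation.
(a) Re = V·D/ν = 2.11·0.11/1.00e-06 = 232100 → turbulent (Re > 4000); f = 0.316/Re^0.25 = 0.316/232100^0.25 = 0.014397 (Blasius is strictly valid for Re ≲ 1e5; used here as the smooth-pipe estimate the problem specifies)
(b) Darcy-Weisbach: ΔP = f·(L/D)·½ρV²/1000 = 0.014397·(187/0.110)·½·1000·2.11²/1000 = 54.48 kPa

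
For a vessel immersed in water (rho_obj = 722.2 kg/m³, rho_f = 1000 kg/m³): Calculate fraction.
Formula: f_{sub} = \frac{\rho_{obj}}{\rho_f}
fraction = 722.2/1000 = 0.7222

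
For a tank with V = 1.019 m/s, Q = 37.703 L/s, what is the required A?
Formula: Q = A V
Substituting knowns: 37.703 = A·1.019·1000
Solving for A: A = (37.703/1000)/1.019 = 0.037 m²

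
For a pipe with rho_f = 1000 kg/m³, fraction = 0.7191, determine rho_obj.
Formula: f_{sub} = \frac{\rho_{obj}}{\rho_f}
Substituting knowns: 0.7191 = rho_obj/1000
Solving for rho_obj: rho_obj = 0.7191·1000 = 719.1 kg/m³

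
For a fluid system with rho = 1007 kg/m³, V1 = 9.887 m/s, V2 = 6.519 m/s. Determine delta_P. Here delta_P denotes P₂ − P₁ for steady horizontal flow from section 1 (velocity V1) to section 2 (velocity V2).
Formula: \Delta P = \frac{1}{2} \rho (V_1^2 - V_2^2)
delta_P = 0.5·1007·(9.887² − 6.519²)/1000 = 27.82 kPa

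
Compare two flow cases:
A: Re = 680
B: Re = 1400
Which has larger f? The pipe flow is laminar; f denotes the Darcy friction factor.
f(A) = 0.09412, f(B) = 0.04571. Answer: A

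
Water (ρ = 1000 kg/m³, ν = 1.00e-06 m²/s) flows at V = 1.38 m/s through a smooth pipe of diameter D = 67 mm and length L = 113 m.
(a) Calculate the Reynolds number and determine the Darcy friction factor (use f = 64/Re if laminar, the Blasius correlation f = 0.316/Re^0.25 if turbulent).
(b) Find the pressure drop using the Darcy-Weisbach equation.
(a) Re = V·D/ν = 1.38·0.067/1.00e-06 = 92460 → turbulent (Re > 4000); f = 0.316/Re^0.25 = 0.316/92460^0.25 = 0.018122
(b) Darcy-Weisbach: ΔP = f·(L/D)·½ρV²/1000 = 0.018122·(113/0.067)·½·1000·1.38²/1000 = 29.1 kPa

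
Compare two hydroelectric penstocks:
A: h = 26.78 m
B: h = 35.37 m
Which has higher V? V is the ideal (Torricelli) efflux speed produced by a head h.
V(A) = 22.92 m/s, V(B) = 26.34 m/s. Answer: B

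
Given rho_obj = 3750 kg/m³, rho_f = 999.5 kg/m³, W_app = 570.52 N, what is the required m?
Formula: W_{app} = mg\left(1 - \frac{\rho_f}{\rho_{obj}}\right)
Substituting knowns: 570.52 = m·9.81·(1 − 999.5/3750)
Solving for m: m = 570.52/(9.81·(1 − 999.5/3750)) = 79.29 kg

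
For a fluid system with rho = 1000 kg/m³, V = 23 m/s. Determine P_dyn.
Formula: P_{dyn} = \frac{1}{2} \rho V^2
P_dyn = 0.5·1000·23²/1000 = 264.5 kPa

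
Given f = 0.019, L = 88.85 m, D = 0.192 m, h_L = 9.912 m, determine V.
Formula: h_L = f \frac{L}{D} \frac{V^2}{2g}
Substituting knowns: 9.912 = 0.019·(88.85/0.192)·V²/(2·9.81)
Solving for V: V = √(9.912·2·9.81/(0.019·(88.85/0.192))) = 4.703 m/s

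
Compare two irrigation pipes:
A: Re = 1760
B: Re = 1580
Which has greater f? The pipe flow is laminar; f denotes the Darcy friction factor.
f(A) = 0.03636, f(B) = 0.04051. Answer: B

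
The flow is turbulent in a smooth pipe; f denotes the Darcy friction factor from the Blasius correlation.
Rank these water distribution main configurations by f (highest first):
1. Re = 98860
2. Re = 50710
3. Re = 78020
Case 1: f = 0.01782
Case 2: f = 0.02106
Case 3: f = 0.01891
Ranking (highest first): 2, 3, 1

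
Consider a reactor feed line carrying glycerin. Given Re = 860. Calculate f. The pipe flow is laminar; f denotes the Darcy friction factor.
Formula: f = \frac{64}{Re}
f = 64/860 = 0.07442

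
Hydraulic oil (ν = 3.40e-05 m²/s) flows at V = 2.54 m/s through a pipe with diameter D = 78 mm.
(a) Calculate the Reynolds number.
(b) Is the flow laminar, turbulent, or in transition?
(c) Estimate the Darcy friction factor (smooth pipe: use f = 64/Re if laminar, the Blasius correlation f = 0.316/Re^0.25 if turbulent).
(a) Re = V·D/ν = 2.54·0.078/3.40e-05 = 5827.1
(b) Flow regime: turbulent (Re > 4000)
(c) Friction factor: f = 0.316/Re^0.25 = 0.316/5827.1^0.25 = 0.03617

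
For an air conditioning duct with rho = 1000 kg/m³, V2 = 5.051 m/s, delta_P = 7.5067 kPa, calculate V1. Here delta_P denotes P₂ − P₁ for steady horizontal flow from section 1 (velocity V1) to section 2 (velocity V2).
Formula: \Delta P = \frac{1}{2} \rho (V_1^2 - V_2^2)
Substituting knowns: 7.5067 = 0.5·1000·(V1² − 5.051²)/1000
Solving for V1: V1 = √(5.051² + 2·(7.5067·1000)/1000) = 6.366 m/s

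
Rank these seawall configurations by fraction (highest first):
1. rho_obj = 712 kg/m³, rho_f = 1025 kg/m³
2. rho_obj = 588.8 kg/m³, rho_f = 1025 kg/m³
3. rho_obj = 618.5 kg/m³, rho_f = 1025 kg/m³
Case 1: fraction = 0.6946
Case 2: fraction = 0.5744
Case 3: fraction = 0.6034
Ranking (highest first): 1, 3, 2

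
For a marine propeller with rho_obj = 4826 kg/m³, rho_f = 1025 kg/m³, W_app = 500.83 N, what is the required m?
Formula: W_{app} = mg\left(1 - \frac{\rho_f}{\rho_{obj}}\right)
Substituting knowns: 500.83 = m·9.81·(1 − 1025/4826)
Solving for m: m = 500.83/(9.81·(1 − 1025/4826)) = 64.82 kg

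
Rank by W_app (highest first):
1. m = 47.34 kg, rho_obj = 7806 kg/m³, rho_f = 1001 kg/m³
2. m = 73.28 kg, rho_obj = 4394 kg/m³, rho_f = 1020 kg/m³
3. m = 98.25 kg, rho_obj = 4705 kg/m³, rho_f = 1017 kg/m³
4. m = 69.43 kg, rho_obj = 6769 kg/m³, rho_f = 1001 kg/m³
Case 1: W_app = 404.9 N
Case 2: W_app = 552 N
Case 3: W_app = 755.5 N
Case 4: W_app = 580.4 N
Ranking (highest first): 3, 4, 2, 1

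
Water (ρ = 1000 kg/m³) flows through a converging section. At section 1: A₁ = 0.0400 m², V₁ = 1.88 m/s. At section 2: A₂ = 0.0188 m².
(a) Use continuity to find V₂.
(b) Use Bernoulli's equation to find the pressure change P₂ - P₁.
(a) Continuity: A₁V₁=A₂V₂ -> V₂=A₁V₁/A₂=0.0400*1.88/0.0188=4.00 m/s
(b) Bernoulli: P₂-P₁=0.5*rho*(V₁^2-V₂^2)/1000=0.5*1000*(1.88^2-4.00^2)/1000=-6.233 kPa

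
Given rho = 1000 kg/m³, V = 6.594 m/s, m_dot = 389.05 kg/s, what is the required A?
Formula: \dot{m} = \rho A V
Substituting knowns: 389.05 = 1000·A·6.594
Solving for A: A = 389.05/(1000·6.594) = 0.059 m²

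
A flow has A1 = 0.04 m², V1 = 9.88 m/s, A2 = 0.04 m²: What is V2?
Formula: V_2 = \frac{A_1 V_1}{A_2}
V2 = 0.04·9.88/0.04 = 9.88 m/s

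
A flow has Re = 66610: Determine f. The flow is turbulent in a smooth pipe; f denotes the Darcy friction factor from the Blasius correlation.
Formula: f = \frac{0.316}{Re^{0.25}}
f = 0.316/66610^0.25 = 0.01967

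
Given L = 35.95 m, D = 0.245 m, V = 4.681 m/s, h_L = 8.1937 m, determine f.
Formula: h_L = f \frac{L}{D} \frac{V^2}{2g}
Substituting knowns: 8.1937 = f·(35.95/0.245)·4.681²/(2·9.81)
Solving for f: f = 8.1937·2·9.81/((35.95/0.245)·4.681²) = 0.05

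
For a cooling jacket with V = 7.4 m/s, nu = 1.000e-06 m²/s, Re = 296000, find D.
Formula: Re = \frac{V D}{\nu}
Substituting knowns: 296000 = 7.4·D/1.000e-06
Solving for D: D = 296000·1.000e-06/7.4 = 0.04 m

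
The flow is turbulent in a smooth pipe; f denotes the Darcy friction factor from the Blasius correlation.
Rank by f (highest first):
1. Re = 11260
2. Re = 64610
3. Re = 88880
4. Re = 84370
Case 1: f = 0.03068
Case 2: f = 0.01982
Case 3: f = 0.0183
Case 4: f = 0.01854
Ranking (highest first): 1, 2, 4, 3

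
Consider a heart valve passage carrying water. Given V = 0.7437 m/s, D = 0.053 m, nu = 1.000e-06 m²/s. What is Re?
Formula: Re = \frac{V D}{\nu}
Re = 0.7437·0.053/1.000e-06 = 39416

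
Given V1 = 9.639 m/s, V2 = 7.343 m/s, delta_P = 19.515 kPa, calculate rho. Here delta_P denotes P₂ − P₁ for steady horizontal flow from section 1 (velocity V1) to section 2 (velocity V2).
Formula: \Delta P = \frac{1}{2} \rho (V_1^2 - V_2^2)
Substituting knowns: 19.515 = 0.5·rho·(9.639² − 7.343²)/1000
Solving for rho: rho = 2·(19.515·1000)/(9.639² − 7.343²) = 1001 kg/m³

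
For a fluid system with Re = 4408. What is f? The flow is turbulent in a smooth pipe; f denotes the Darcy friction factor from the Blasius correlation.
Formula: f = \frac{0.316}{Re^{0.25}}
f = 0.316/4408^0.25 = 0.03878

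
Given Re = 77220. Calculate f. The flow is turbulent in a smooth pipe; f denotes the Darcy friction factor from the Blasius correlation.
Formula: f = \frac{0.316}{Re^{0.25}}
f = 0.316/77220^0.25 = 0.01896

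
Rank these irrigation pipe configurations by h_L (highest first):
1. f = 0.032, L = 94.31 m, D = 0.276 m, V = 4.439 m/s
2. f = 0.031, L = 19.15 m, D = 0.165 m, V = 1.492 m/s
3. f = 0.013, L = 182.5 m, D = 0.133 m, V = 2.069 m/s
Case 1: h_L = 10.98 m
Case 2: h_L = 0.4082 m
Case 3: h_L = 3.892 m
Ranking (highest first): 1, 3, 2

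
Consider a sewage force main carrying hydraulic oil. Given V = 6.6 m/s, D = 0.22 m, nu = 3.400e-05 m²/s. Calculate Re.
Formula: Re = \frac{V D}{\nu}
Re = 6.6·0.22/3.400e-05 = 42706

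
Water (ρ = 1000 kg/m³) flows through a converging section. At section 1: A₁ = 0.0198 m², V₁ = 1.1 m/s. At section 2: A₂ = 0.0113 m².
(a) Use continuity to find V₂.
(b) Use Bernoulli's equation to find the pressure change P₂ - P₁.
(a) Continuity: A₁V₁=A₂V₂ -> V₂=A₁V₁/A₂=0.0198*1.1/0.0113=1.93 m/s
(b) Bernoulli: P₂-P₁=0.5*rho*(V₁^2-V₂^2)/1000=0.5*1000*(1.1^2-1.93^2)/1000=-1.257 kPa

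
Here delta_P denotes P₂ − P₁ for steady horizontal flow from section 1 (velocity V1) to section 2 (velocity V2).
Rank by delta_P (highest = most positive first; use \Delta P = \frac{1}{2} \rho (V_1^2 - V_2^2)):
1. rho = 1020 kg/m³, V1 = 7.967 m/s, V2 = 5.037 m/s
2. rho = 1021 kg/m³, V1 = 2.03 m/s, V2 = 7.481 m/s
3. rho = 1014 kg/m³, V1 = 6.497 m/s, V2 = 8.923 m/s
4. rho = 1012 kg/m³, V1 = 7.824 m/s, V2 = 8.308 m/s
Case 1: delta_P = 19.43 kPa
Case 2: delta_P = -26.47 kPa
Case 3: delta_P = -18.97 kPa
Case 4: delta_P = -3.951 kPa
Ranking (highest first): 1, 4, 3, 2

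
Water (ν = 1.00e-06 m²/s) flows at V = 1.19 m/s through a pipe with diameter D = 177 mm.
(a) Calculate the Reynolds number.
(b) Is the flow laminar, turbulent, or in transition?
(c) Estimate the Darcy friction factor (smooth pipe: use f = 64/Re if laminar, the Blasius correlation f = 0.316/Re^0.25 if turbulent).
(a) Re = V·D/ν = 1.19·0.177/1.00e-06 = 210630
(b) Flow regime: turbulent (Re > 4000)
(c) Friction factor: f = 0.316/Re^0.25 = 0.316/210630^0.25 = 0.01475 (Blasius is strictly valid for Re ≲ 1e5; used here as the smooth-pipe estimate the problem specifies)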